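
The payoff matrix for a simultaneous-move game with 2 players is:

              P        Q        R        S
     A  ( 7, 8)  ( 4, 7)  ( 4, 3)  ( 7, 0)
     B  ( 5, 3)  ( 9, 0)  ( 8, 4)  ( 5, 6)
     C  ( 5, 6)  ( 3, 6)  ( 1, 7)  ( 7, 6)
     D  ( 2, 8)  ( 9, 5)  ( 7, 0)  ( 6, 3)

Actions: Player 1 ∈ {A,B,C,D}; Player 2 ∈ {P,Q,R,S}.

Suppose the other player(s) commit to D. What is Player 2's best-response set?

argmax u_2 = {P}

u_2(P vs D) = 8
u_2(Q vs D) = 5
u_2(R vs D) = 0
u_2(S vs D) = 3
max payoff 8 at {P}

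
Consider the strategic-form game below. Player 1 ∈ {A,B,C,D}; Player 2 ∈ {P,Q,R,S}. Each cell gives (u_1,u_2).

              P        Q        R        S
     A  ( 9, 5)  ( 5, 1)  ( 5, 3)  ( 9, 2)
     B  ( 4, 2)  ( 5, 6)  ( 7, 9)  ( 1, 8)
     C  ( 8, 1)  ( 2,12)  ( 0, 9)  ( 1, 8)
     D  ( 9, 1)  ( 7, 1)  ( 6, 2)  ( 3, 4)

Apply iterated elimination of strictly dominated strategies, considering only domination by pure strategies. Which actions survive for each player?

P1 drop C (A beats it: P:9>8 Q:5>2 R:5>0 S:9>1)
P2 drop Q (R beats it: A:3>1 B:9>6 D:2>1)
P1→{A,B,D} P2→{P,R,S}

IESDS → P1:{A,B,D} P2:{P,R,S}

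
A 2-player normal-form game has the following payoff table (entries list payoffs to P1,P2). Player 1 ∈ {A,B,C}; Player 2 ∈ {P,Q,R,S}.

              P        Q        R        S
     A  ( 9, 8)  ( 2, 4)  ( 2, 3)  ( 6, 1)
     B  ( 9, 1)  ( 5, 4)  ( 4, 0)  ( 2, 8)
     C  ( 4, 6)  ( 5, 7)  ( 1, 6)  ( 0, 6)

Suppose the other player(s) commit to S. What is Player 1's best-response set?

P1 best: {A}

u_1(A vs S) = 6
u_1(B vs S) = 2
u_1(C vs S) = 0
max payoff 6 at {A}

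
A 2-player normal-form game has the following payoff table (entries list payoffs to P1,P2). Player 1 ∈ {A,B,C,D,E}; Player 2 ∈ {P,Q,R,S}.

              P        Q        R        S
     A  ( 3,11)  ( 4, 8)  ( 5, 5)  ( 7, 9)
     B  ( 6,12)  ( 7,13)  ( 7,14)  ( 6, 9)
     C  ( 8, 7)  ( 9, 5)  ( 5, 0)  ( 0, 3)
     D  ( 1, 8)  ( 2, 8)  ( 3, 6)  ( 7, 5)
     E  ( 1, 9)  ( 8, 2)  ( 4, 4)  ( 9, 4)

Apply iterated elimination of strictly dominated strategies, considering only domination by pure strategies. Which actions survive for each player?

Remaining: P1:{B,C} P2:{P,Q,R}

P2 drop S (P beats it: A:11>9 B:12>9 C:7>3 D:8>5 E:9>4)
P1 drop A (B beats it: P:6>3 Q:7>4 R:7>5)
P1 drop D (B beats it: P:6>1 Q:7>2 R:7>3)
P1 drop E (C beats it: P:8>1 Q:9>8 R:5>4)
P1→{B,C} P2→{P,Q,R}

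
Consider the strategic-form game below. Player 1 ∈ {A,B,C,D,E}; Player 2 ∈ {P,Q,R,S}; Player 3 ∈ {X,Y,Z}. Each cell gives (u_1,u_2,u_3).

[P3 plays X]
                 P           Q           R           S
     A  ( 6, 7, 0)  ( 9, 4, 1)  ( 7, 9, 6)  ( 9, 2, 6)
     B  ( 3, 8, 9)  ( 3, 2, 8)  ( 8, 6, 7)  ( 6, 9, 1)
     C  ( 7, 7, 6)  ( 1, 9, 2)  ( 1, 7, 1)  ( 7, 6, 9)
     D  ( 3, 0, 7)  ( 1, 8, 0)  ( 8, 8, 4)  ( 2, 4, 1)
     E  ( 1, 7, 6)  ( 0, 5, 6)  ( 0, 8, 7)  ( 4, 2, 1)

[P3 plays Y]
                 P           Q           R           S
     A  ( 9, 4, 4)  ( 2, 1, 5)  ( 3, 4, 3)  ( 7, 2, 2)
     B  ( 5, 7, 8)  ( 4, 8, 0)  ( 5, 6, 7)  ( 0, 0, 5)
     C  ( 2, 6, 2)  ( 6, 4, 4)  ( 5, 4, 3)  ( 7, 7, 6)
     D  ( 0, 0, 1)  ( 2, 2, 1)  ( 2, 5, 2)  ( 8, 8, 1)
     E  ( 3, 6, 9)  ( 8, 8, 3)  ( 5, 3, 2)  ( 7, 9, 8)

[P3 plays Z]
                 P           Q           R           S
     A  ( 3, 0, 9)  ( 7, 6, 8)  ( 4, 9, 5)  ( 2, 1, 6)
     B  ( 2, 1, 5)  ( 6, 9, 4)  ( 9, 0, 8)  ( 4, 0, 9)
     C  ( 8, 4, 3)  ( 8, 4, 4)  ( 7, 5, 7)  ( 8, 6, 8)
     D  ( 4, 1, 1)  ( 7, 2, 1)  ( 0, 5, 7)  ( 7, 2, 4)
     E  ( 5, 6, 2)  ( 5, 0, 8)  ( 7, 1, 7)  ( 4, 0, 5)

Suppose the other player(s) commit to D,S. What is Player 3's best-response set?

BR_3 = {Z}

u_3(X vs D,S) = 1
u_3(Y vs D,S) = 1
u_3(Z vs D,S) = 4
max payoff 4 at {Z}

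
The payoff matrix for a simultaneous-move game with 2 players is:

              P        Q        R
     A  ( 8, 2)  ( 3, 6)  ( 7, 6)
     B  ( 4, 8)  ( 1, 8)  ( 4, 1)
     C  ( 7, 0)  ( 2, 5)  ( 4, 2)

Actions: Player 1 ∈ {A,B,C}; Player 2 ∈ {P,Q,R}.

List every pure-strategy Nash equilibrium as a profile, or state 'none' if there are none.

(A,P): not NE [P2→R gives 6>2]
(A,Q): NE
(A,R): NE
(B,P): not NE [P1→A gives 8>4]
(B,Q): not NE [P1→A gives 3>1]
(B,R): not NE [P1→A gives 7>4; P2→Q gives 8>1]
(C,P): not NE [P1→A gives 8>7; P2→Q gives 5>0]
(C,Q): not NE [P1→A gives 3>2]
(C,R): not NE [P1→A gives 7>4; P2→Q gives 5>2]

Nash profiles: (A,Q), (A,R)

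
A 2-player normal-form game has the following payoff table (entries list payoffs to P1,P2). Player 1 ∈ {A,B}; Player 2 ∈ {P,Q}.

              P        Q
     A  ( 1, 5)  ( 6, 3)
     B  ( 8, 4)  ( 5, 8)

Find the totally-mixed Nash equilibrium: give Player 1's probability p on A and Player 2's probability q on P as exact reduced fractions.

P1 mixes 2/3 on A; P2 mixes 1/8 on P

P1 indiff ⇒ q·1+(1-q)·6 = q·8+(1-q)·5 ⇒ q(-7) = (1-q)(-1) ⇒ q = 1/8
P2 indiff ⇒ p·5+(1-p)·4 = p·3+(1-p)·8 ⇒ p(2) = (1-p)(4) ⇒ p = 2/3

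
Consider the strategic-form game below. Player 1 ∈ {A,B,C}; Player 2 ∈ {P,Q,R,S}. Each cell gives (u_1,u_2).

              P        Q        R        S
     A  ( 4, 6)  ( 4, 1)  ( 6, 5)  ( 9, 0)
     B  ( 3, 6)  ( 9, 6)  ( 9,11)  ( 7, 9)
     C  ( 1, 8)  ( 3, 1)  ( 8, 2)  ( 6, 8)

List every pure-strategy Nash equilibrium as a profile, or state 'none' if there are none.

PSNE = {(A,P), (B,R)}

(A,P): NE
(A,Q): not NE [P1→B gives 9>4; P2→P gives 6>1]
(A,R): not NE [P1→B gives 9>6; P2→P gives 6>5]
(A,S): not NE [P2→P gives 6>0]
(B,P): not NE [P1→A gives 4>3; P2→R gives 11>6]
(B,Q): not NE [P2→R gives 11>6]
(B,R): NE
(B,S): not NE [P1→A gives 9>7; P2→R gives 11>9]
(C,P): not NE [P1→A gives 4>1]
(C,Q): not NE [P1→B gives 9>3; P2→S gives 8>1]
(C,R): not NE [P1→B gives 9>8; P2→S gives 8>2]
(C,S): not NE [P1→A gives 9>6]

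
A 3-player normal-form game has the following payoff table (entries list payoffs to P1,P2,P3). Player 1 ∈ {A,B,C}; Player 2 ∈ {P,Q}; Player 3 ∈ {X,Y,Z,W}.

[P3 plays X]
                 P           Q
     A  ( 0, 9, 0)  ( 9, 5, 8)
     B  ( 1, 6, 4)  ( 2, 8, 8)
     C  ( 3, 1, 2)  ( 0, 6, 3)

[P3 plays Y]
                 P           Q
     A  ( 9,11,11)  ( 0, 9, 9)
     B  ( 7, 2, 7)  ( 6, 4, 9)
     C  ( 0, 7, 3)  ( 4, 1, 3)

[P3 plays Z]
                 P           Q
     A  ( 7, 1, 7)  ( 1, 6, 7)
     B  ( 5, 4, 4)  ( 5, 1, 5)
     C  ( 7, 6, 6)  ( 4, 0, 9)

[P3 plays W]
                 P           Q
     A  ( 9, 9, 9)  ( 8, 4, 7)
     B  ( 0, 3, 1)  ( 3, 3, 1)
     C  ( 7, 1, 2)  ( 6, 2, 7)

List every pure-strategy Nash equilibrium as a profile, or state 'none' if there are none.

NE set: (A,P,Y), (B,Q,Y), (C,P,Z)

(A,P,X): not NE [P1→C gives 3>0; P3→Y gives 11>0]
(A,P,Y): NE
(A,P,Z): not NE [P2→Q gives 6>1; P3→Y gives 11>7]
(A,P,W): not NE [P3→Y gives 11>9]
(A,Q,X): not NE [P2→P gives 9>5; P3→Y gives 9>8]
(A,Q,Y): not NE [P1→B gives 6>0; P2→P gives 11>9]
(A,Q,Z): not NE [P1→B gives 5>1; P3→Y gives 9>7]
(A,Q,W): not NE [P2→P gives 9>4; P3→Y gives 9>7]
(B,P,X): not NE [P1→C gives 3>1; P2→Q gives 8>6; P3→Y gives 7>4]
(B,P,Y): not NE [P1→A gives 9>7; P2→Q gives 4>2]
(B,P,Z): not NE [P1→C gives 7>5; P3→Y gives 7>4]
(B,P,W): not NE [P1→A gives 9>0; P3→Y gives 7>1]
(B,Q,X): not NE [P1→A gives 9>2; P3→Y gives 9>8]
(B,Q,Y): NE
(B,Q,Z): not NE [P2→P gives 4>1; P3→Y gives 9>5]
(B,Q,W): not NE [P1→A gives 8>3; P3→Y gives 9>1]
(C,P,X): not NE [P2→Q gives 6>1; P3→Z gives 6>2]
(C,P,Y): not NE [P1→A gives 9>0; P3→Z gives 6>3]
(C,P,Z): NE
(C,P,W): not NE [P1→A gives 9>7; P2→Q gives 2>1; P3→Z gives 6>2]
(C,Q,X): not NE [P1→A gives 9>0; P3→Z gives 9>3]
(C,Q,Y): not NE [P1→B gives 6>4; P2→P gives 7>1; P3→Z gives 9>3]
(C,Q,Z): not NE [P1→B gives 5>4; P2→P gives 6>0]
(C,Q,W): not NE [P1→A gives 8>6; P3→Z gives 9>7]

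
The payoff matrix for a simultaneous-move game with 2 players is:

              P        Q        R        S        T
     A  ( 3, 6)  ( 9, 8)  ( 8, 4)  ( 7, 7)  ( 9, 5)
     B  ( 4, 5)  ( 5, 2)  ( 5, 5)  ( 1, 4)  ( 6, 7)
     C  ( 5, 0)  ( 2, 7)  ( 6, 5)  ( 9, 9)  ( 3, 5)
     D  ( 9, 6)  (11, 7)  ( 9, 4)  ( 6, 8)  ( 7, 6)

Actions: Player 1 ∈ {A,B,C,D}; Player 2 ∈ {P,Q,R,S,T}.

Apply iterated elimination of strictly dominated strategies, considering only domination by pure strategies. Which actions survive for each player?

Remaining: P1:{A,C,D} P2:{Q,S}

P1 drop B (D beats it: P:9>4 Q:11>5 R:9>5 S:6>1 T:7>6)
P2 drop P (Q beats it: A:8>6 C:7>0 D:7>6)
P2 drop R (Q beats it: A:8>4 C:7>5 D:7>4)
P2 drop T (Q beats it: A:8>5 C:7>5 D:7>6)
P1→{A,C,D} P2→{Q,S}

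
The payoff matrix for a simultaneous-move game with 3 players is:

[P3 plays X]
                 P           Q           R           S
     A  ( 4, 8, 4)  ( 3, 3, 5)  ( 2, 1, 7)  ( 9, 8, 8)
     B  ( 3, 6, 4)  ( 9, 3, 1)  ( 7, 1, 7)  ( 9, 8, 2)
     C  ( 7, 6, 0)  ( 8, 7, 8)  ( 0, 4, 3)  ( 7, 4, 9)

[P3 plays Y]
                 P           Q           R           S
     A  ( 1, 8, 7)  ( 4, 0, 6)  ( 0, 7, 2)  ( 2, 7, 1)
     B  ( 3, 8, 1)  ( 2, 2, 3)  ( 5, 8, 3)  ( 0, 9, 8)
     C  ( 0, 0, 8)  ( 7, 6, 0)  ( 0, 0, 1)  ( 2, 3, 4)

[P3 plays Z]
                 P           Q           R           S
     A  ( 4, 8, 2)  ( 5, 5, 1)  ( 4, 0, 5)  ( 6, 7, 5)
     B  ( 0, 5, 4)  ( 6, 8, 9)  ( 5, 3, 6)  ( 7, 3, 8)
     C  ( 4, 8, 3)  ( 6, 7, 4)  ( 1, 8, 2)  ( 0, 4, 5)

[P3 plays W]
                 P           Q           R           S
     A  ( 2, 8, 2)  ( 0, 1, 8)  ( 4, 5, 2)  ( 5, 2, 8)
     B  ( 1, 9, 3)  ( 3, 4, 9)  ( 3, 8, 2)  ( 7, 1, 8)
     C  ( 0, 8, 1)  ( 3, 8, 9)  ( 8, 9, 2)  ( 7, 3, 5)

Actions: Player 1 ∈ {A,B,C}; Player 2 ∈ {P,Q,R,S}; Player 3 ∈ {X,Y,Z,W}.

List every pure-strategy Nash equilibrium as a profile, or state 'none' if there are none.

NE set: (A,S,X), (B,Q,Z)

(A,P,X): not NE [P1→C gives 7>4; P3→Y gives 7>4]
(A,P,Y): not NE [P1→B gives 3>1]
(A,P,Z): not NE [P3→Y gives 7>2]
(A,P,W): not NE [P3→Y gives 7>2]
(A,Q,X): not NE [P1→B gives 9>3; P2→S gives 8>3; P3→W gives 8>5]
(A,Q,Y): not NE [P1→C gives 7>4; P2→P gives 8>0; P3→W gives 8>6]
(A,Q,Z): not NE [P1→C gives 6>5; P2→P gives 8>5; P3→W gives 8>1]
(A,Q,W): not NE [P1→C gives 3>0; P2→P gives 8>1]
(A,R,X): not NE [P1→B gives 7>2; P2→S gives 8>1]
(A,R,Y): not NE [P1→B gives 5>0; P2→P gives 8>7; P3→X gives 7>2]
(A,R,Z): not NE [P1→B gives 5>4; P2→P gives 8>0; P3→X gives 7>5]
(A,R,W): not NE [P1→C gives 8>4; P2→P gives 8>5; P3→X gives 7>2]
(A,S,X): NE
(A,S,Y): not NE [P2→P gives 8>7; P3→W gives 8>1]
(A,S,Z): not NE [P1→B gives 7>6; P2→P gives 8>7; P3→W gives 8>5]
(A,S,W): not NE [P1→C gives 7>5; P2→P gives 8>2]
(B,P,X): not NE [P1→C gives 7>3; P2→S gives 8>6]
(B,P,Y): not NE [P2→S gives 9>8; P3→Z gives 4>1]
(B,P,Z): not NE [P1→C gives 4>0; P2→Q gives 8>5]
(B,P,W): not NE [P1→A gives 2>1; P3→Z gives 4>3]
(B,Q,X): not NE [P2→S gives 8>3; P3→W gives 9>1]
(B,Q,Y): not NE [P1→C gives 7>2; P2→S gives 9>2; P3→W gives 9>3]
(B,Q,Z): NE
(B,Q,W): not NE [P2→P gives 9>4]
(B,R,X): not NE [P2→S gives 8>1]
(B,R,Y): not NE [P2→S gives 9>8; P3→X gives 7>3]
(B,R,Z): not NE [P2→Q gives 8>3; P3→X gives 7>6]
(B,R,W): not NE [P1→C gives 8>3; P2→P gives 9>8; P3→X gives 7>2]
(B,S,X): not NE [P3→W gives 8>2]
(B,S,Y): not NE [P1→C gives 2>0]
(B,S,Z): not NE [P2→Q gives 8>3]
(B,S,W): not NE [P2→P gives 9>1]
(C,P,X): not NE [P2→Q gives 7>6; P3→Y gives 8>0]
(C,P,Y): not NE [P1→B gives 3>0; P2→Q gives 6>0]
(C,P,Z): not NE [P3→Y gives 8>3]
(C,P,W): not NE [P1→A gives 2>0; P2→R gives 9>8; P3→Y gives 8>1]
(C,Q,X): not NE [P1→B gives 9>8; P3→W gives 9>8]
(C,Q,Y): not NE [P3→W gives 9>0]
(C,Q,Z): not NE [P2→R gives 8>7; P3→W gives 9>4]
(C,Q,W): not NE [P2→R gives 9>8]
(C,R,X): not NE [P1→B gives 7>0; P2→Q gives 7>4]
(C,R,Y): not NE [P1→B gives 5>0; P2→Q gives 6>0; P3→X gives 3>1]
(C,R,Z): not NE [P1→B gives 5>1; P3→X gives 3>2]
(C,R,W): not NE [P3→X gives 3>2]
(C,S,X): not NE [P1→B gives 9>7; P2→Q gives 7>4]
(C,S,Y): not NE [P2→Q gives 6>3; P3→X gives 9>4]
(C,S,Z): not NE [P1→B gives 7>0; P2→R gives 8>4; P3→X gives 9>5]
(C,S,W): not NE [P2→R gives 9>3; P3→X gives 9>5]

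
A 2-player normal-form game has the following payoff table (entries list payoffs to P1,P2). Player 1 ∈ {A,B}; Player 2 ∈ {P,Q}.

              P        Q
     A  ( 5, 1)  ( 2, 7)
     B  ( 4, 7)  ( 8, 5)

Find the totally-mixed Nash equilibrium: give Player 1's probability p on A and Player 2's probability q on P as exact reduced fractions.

p=1/4, q=6/7

P1 indiff ⇒ q·5+(1-q)·2 = q·4+(1-q)·8 ⇒ q(1) = (1-q)(6) ⇒ q = 6/7
P2 indiff ⇒ p·1+(1-p)·7 = p·7+(1-p)·5 ⇒ p(-6) = (1-p)(-2) ⇒ p = 1/4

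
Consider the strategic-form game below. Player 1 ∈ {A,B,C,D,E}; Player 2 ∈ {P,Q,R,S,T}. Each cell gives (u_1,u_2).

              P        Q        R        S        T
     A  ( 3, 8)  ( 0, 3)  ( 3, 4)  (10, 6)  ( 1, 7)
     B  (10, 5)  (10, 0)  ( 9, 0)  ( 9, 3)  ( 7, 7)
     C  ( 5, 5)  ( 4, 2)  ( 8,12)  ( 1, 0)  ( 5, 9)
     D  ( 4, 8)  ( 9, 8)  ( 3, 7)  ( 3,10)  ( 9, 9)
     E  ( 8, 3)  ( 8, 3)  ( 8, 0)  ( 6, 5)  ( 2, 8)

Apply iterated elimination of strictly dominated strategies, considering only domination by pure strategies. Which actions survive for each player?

IESDS → P1:{A,B,D} P2:{P,S,T}

P1 drop C (B beats it: P:10>5 Q:10>4 R:9>8 S:9>1 T:7>5)
P1 drop E (B beats it: P:10>8 Q:10>8 R:9>8 S:9>6 T:7>2)
P2 drop Q (S beats it: A:6>3 B:3>0 D:10>8)
P2 drop R (P beats it: A:8>4 B:5>0 D:8>7)
P1→{A,B,D} P2→{P,S,T}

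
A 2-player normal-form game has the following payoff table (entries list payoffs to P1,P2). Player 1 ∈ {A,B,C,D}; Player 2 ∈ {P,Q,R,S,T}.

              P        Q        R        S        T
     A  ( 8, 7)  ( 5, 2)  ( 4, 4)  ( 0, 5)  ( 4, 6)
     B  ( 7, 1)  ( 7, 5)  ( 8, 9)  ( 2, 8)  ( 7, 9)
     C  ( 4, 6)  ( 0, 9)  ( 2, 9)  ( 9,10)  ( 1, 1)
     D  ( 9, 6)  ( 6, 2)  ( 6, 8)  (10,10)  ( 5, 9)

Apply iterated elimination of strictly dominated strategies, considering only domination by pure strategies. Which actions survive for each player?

IESDS → P1:{B,D} P2:{R,S,T}

P1 drop A (D beats it: P:9>8 Q:6>5 R:6>4 S:10>0 T:5>4)
P1 drop C (D beats it: P:9>4 Q:6>0 R:6>2 S:10>9 T:5>1)
P2 drop P (R beats it: B:9>1 D:8>6)
P2 drop Q (R beats it: B:9>5 D:8>2)
P1→{B,D} P2→{R,S,T}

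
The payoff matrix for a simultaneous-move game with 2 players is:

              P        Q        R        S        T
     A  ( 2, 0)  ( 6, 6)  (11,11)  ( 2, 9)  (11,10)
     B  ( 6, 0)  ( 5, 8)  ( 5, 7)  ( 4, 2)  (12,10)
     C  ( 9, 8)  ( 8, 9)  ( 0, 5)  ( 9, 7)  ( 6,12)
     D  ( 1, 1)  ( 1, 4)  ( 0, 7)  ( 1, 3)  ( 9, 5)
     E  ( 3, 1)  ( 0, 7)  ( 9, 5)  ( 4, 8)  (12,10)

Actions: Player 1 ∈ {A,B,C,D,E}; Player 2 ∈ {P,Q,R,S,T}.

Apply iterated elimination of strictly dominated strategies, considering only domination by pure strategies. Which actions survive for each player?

P1 drop D (A beats it: P:2>1 Q:6>1 R:11>0 S:2>1 T:11>9)
P2 drop P (Q beats it: A:6>0 B:8>0 C:9>8 E:7>1)
P2 drop Q (T beats it: A:10>6 B:10>8 C:12>9 E:10>7)
P2 drop S (T beats it: A:10>9 B:10>2 C:12>7 E:10>8)
P1 drop C (A beats it: R:11>0 T:11>6)
P1→{A,B,E} P2→{R,T}

Remaining: P1:{A,B,E} P2:{R,T}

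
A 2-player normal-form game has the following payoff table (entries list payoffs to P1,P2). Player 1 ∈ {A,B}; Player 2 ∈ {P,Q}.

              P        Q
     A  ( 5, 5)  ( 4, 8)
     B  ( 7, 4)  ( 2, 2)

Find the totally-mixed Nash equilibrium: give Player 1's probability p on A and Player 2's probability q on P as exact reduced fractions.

(p,q) = (2/5, 1/2)

P1 indiff ⇒ q·5+(1-q)·4 = q·7+(1-q)·2 ⇒ q(-2) = (1-q)(-2) ⇒ q = 1/2
P2 indiff ⇒ p·5+(1-p)·4 = p·8+(1-p)·2 ⇒ p(-3) = (1-p)(-2) ⇒ p = 2/5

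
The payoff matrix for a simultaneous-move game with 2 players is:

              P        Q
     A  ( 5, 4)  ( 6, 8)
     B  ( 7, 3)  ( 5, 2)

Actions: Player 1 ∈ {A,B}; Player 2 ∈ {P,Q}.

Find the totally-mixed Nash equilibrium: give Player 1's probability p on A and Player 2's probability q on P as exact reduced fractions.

P1 indiff ⇒ q·5+(1-q)·6 = q·7+(1-q)·5 ⇒ q(-2) = (1-q)(-1) ⇒ q = 1/3
P2 indiff ⇒ p·4+(1-p)·3 = p·8+(1-p)·2 ⇒ p(-4) = (1-p)(-1) ⇒ p = 1/5

p=1/5, q=1/3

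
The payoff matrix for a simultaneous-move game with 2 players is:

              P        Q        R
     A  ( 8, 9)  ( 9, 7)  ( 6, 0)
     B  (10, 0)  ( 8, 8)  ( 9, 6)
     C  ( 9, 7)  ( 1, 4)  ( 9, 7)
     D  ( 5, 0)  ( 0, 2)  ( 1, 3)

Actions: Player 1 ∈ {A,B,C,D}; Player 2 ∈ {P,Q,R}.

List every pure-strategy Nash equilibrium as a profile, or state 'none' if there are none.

(A,P): not NE [P1→B gives 10>8]
(A,Q): not NE [P2→P gives 9>7]
(A,R): not NE [P1→C gives 9>6; P2→P gives 9>0]
(B,P): not NE [P2→Q gives 8>0]
(B,Q): not NE [P1→A gives 9>8]
(B,R): not NE [P2→Q gives 8>6]
(C,P): not NE [P1→B gives 10>9]
(C,Q): not NE [P1→A gives 9>1; P2→R gives 7>4]
(C,R): NE
(D,P): not NE [P1→B gives 10>5; P2→R gives 3>0]
(D,Q): not NE [P1→A gives 9>0; P2→R gives 3>2]
(D,R): not NE [P1→C gives 9>1]

NE set: (C,R)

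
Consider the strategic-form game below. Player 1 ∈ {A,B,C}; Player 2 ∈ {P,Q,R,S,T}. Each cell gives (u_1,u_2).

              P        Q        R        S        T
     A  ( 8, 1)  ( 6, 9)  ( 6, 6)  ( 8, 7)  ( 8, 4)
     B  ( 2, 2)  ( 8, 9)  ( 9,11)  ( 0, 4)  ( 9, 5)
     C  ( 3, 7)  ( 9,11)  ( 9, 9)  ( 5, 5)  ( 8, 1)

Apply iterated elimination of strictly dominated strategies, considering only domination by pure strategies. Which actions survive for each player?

P2 drop P (Q beats it: A:9>1 B:9>2 C:11>7)
P2 drop S (Q beats it: A:9>7 B:9>4 C:11>5)
P1 drop A (B beats it: Q:8>6 R:9>6 T:9>8)
P2 drop T (Q beats it: B:9>5 C:11>1)
P1→{B,C} P2→{Q,R}

IESDS → P1:{B,C} P2:{Q,R}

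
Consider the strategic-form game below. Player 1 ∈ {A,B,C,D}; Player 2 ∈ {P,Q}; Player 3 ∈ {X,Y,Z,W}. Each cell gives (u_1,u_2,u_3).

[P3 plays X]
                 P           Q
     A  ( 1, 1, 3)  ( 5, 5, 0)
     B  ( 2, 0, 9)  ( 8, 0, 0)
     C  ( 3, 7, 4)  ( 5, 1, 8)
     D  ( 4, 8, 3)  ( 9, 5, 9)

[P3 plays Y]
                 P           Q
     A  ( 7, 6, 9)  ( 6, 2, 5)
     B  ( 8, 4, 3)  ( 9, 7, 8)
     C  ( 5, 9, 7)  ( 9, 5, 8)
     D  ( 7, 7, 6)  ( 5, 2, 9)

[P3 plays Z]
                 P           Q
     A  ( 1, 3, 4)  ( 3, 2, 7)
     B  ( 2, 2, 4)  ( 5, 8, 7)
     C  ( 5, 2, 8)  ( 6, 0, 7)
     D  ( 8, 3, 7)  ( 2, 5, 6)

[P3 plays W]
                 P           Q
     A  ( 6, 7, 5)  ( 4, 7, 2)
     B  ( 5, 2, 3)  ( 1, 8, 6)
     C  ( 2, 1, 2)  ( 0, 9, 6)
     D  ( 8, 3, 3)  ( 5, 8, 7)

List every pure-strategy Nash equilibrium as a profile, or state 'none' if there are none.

(A,P,X): not NE [P1→D gives 4>1; P2→Q gives 5>1; P3→Y gives 9>3]
(A,P,Y): not NE [P1→B gives 8>7]
(A,P,Z): not NE [P1→D gives 8>1; P3→Y gives 9>4]
(A,P,W): not NE [P1→D gives 8>6; P3→Y gives 9>5]
(A,Q,X): not NE [P1→D gives 9>5; P3→Z gives 7>0]
(A,Q,Y): not NE [P1→C gives 9>6; P2→P gives 6>2; P3→Z gives 7>5]
(A,Q,Z): not NE [P1→C gives 6>3; P2→P gives 3>2]
(A,Q,W): not NE [P1→D gives 5>4; P3→Z gives 7>2]
(B,P,X): not NE [P1→D gives 4>2]
(B,P,Y): not NE [P2→Q gives 7>4; P3→X gives 9>3]
(B,P,Z): not NE [P1→D gives 8>2; P2→Q gives 8>2; P3→X gives 9>4]
(B,P,W): not NE [P1→D gives 8>5; P2→Q gives 8>2; P3→X gives 9>3]
(B,Q,X): not NE [P1→D gives 9>8; P3→Y gives 8>0]
(B,Q,Y): NE
(B,Q,Z): not NE [P1→C gives 6>5; P3→Y gives 8>7]
(B,Q,W): not NE [P1→D gives 5>1; P3→Y gives 8>6]
(C,P,X): not NE [P1→D gives 4>3; P3→Z gives 8>4]
(C,P,Y): not NE [P1→B gives 8>5; P3→Z gives 8>7]
(C,P,Z): not NE [P1→D gives 8>5]
(C,P,W): not NE [P1→D gives 8>2; P2→Q gives 9>1; P3→Z gives 8>2]
(C,Q,X): not NE [P1→D gives 9>5; P2→P gives 7>1]
(C,Q,Y): not NE [P2→P gives 9>5]
(C,Q,Z): not NE [P2→P gives 2>0; P3→Y gives 8>7]
(C,Q,W): not NE [P1→D gives 5>0; P3→Y gives 8>6]
(D,P,X): not NE [P3→Z gives 7>3]
(D,P,Y): not NE [P1→B gives 8>7; P3→Z gives 7>6]
(D,P,Z): not NE [P2→Q gives 5>3]
(D,P,W): not NE [P2→Q gives 8>3; P3→Z gives 7>3]
(D,Q,X): not NE [P2→P gives 8>5]
(D,Q,Y): not NE [P1→C gives 9>5; P2→P gives 7>2]
(D,Q,Z): not NE [P1→C gives 6>2; P3→Y gives 9>6]
(D,Q,W): not NE [P3→Y gives 9>7]

Nash profiles: (B,Q,Y)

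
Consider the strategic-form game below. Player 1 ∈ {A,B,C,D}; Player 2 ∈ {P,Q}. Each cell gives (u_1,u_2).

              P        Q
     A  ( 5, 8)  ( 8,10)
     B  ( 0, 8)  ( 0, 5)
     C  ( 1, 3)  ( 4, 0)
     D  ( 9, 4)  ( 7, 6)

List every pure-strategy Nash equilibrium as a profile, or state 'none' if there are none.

(A,P): not NE [P1→D gives 9>5; P2→Q gives 10>8]
(A,Q): NE
(B,P): not NE [P1→D gives 9>0]
(B,Q): not NE [P1→A gives 8>0; P2→P gives 8>5]
(C,P): not NE [P1→D gives 9>1]
(C,Q): not NE [P1→A gives 8>4; P2→P gives 3>0]
(D,P): not NE [P2→Q gives 6>4]
(D,Q): not NE [P1→A gives 8>7]

PSNE = {(A,Q)}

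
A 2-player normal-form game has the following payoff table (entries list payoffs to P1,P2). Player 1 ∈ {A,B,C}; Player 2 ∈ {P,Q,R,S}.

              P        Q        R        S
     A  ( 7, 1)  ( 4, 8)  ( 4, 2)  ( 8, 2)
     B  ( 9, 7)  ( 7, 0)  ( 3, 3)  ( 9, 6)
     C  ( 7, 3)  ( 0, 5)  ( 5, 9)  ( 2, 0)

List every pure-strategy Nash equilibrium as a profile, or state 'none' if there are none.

NE set: (B,P), (C,R)

(A,P): not NE [P1→B gives 9>7; P2→Q gives 8>1]
(A,Q): not NE [P1→B gives 7>4]
(A,R): not NE [P1→C gives 5>4; P2→Q gives 8>2]
(A,S): not NE [P1→B gives 9>8; P2→Q gives 8>2]
(B,P): NE
(B,Q): not NE [P2→P gives 7>0]
(B,R): not NE [P1→C gives 5>3; P2→P gives 7>3]
(B,S): not NE [P2→P gives 7>6]
(C,P): not NE [P1→B gives 9>7; P2→R gives 9>3]
(C,Q): not NE [P1→B gives 7>0; P2→R gives 9>5]
(C,R): NE
(C,S): not NE [P1→B gives 9>2; P2→R gives 9>0]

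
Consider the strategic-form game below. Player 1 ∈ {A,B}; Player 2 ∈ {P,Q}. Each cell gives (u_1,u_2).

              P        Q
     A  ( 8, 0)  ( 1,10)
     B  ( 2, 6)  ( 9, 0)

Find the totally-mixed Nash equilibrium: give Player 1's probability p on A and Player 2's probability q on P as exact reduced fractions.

P1 mixes 3/8 on A; P2 mixes 4/7 on P

P1 indiff ⇒ q·8+(1-q)·1 = q·2+(1-q)·9 ⇒ q(6) = (1-q)(8) ⇒ q = 4/7
P2 indiff ⇒ p·0+(1-p)·6 = p·10+(1-p)·0 ⇒ p(-10) = (1-p)(-6) ⇒ p = 3/8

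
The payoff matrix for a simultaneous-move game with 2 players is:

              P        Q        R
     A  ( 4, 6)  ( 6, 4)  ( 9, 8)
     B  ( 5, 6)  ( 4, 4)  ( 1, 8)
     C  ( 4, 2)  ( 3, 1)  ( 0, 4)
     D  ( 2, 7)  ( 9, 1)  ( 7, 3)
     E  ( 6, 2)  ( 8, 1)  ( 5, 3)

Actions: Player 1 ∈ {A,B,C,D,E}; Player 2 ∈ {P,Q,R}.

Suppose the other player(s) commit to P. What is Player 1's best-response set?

u_1(A vs P) = 4
u_1(B vs P) = 5
u_1(C vs P) = 4
u_1(D vs P) = 2
u_1(E vs P) = 6
max payoff 6 at {E}

BR_1 = {E}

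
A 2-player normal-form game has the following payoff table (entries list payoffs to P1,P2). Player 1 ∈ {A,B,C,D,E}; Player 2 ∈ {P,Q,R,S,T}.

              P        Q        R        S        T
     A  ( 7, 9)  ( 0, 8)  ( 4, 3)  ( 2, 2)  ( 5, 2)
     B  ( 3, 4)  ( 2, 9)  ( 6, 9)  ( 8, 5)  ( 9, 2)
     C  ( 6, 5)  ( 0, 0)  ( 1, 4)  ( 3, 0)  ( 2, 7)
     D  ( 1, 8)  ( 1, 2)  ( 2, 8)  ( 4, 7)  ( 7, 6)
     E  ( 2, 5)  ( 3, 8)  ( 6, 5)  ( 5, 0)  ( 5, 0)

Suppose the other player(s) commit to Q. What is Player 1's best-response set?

u_1(A vs Q) = 0
u_1(B vs Q) = 2
u_1(C vs Q) = 0
u_1(D vs Q) = 1
u_1(E vs Q) = 3
max payoff 3 at {E}

P1 best: {E}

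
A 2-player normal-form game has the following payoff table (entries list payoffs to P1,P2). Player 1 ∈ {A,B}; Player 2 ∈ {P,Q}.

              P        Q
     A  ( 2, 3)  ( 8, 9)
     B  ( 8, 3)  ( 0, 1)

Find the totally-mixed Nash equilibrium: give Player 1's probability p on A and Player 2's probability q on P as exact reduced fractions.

(p,q) = (1/4, 4/7)

P1 indiff ⇒ q·2+(1-q)·8 = q·8+(1-q)·0 ⇒ q(-6) = (1-q)(-8) ⇒ q = 4/7
P2 indiff ⇒ p·3+(1-p)·3 = p·9+(1-p)·1 ⇒ p(-6) = (1-p)(-2) ⇒ p = 1/4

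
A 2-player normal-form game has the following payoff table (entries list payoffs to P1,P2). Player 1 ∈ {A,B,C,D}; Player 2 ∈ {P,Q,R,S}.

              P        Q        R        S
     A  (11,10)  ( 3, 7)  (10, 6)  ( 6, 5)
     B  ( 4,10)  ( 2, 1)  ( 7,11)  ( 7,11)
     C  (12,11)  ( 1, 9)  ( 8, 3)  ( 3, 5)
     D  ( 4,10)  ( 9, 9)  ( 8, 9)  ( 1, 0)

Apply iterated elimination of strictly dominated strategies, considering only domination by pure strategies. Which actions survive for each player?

P2 drop Q (P beats it: A:10>7 B:10>1 C:11>9 D:10>9)
P1 drop D (A beats it: P:11>4 R:10>8 S:6>1)
P1→{A,B,C} P2→{P,R,S}

Remaining: P1:{A,B,C} P2:{P,R,S}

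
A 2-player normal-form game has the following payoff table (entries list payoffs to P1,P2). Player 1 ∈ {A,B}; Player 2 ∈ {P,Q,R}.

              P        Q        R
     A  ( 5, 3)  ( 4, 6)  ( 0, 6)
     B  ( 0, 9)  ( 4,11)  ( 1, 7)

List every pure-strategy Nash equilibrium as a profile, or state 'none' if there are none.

(A,P): not NE [P2→R gives 6>3]
(A,Q): NE
(A,R): not NE [P1→B gives 1>0]
(B,P): not NE [P1→A gives 5>0; P2→Q gives 11>9]
(B,Q): NE
(B,R): not NE [P2→Q gives 11>7]

PSNE = {(A,Q), (B,Q)}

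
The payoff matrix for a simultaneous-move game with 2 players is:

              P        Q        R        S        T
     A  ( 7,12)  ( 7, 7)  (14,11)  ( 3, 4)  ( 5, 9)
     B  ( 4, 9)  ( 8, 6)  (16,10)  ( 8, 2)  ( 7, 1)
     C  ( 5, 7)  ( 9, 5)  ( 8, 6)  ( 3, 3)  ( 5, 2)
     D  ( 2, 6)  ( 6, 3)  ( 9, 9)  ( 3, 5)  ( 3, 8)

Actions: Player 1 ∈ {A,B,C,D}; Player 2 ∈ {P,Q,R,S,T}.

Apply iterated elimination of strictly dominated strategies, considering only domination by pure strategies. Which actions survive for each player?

IESDS → P1:{A,B} P2:{P,R}

P1 drop D (B beats it: P:4>2 Q:8>6 R:16>9 S:8>3 T:7>3)
P2 drop Q (P beats it: A:12>7 B:9>6 C:7>5)
P2 drop S (P beats it: A:12>4 B:9>2 C:7>3)
P2 drop T (P beats it: A:12>9 B:9>1 C:7>2)
P1 drop C (A beats it: P:7>5 R:14>8)
P1→{A,B} P2→{P,R}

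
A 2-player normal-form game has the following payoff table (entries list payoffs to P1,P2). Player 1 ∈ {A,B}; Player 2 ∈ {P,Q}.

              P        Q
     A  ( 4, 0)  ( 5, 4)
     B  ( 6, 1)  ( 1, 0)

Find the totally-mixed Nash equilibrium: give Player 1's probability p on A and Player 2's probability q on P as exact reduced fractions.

P1 mixes 1/5 on A; P2 mixes 2/3 on P

P1 indiff ⇒ q·4+(1-q)·5 = q·6+(1-q)·1 ⇒ q(-2) = (1-q)(-4) ⇒ q = 2/3
P2 indiff ⇒ p·0+(1-p)·1 = p·4+(1-p)·0 ⇒ p(-4) = (1-p)(-1) ⇒ p = 1/5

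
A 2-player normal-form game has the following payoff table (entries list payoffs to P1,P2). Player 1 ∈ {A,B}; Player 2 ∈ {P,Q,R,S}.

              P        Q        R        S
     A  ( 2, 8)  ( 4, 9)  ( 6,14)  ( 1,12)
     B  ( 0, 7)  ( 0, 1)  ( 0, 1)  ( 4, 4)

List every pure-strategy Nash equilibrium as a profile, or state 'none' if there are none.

(A,P): not NE [P2→R gives 14>8]
(A,Q): not NE [P2→R gives 14>9]
(A,R): NE
(A,S): not NE [P1→B gives 4>1; P2→R gives 14>12]
(B,P): not NE [P1→A gives 2>0]
(B,Q): not NE [P1→A gives 4>0; P2→P gives 7>1]
(B,R): not NE [P1→A gives 6>0; P2→P gives 7>1]
(B,S): not NE [P2→P gives 7>4]

Nash profiles: (A,R)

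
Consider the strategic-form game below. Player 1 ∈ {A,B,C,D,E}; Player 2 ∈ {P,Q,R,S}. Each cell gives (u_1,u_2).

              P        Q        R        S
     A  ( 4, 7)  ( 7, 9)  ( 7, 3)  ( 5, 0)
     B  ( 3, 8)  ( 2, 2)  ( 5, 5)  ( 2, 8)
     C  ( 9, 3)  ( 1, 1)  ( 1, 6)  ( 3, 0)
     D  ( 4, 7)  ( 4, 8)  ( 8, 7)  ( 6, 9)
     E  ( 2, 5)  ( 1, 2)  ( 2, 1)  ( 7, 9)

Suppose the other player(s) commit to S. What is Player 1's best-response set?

argmax u_1 = {E}

u_1(A vs S) = 5
u_1(B vs S) = 2
u_1(C vs S) = 3
u_1(D vs S) = 6
u_1(E vs S) = 7
max payoff 7 at {E}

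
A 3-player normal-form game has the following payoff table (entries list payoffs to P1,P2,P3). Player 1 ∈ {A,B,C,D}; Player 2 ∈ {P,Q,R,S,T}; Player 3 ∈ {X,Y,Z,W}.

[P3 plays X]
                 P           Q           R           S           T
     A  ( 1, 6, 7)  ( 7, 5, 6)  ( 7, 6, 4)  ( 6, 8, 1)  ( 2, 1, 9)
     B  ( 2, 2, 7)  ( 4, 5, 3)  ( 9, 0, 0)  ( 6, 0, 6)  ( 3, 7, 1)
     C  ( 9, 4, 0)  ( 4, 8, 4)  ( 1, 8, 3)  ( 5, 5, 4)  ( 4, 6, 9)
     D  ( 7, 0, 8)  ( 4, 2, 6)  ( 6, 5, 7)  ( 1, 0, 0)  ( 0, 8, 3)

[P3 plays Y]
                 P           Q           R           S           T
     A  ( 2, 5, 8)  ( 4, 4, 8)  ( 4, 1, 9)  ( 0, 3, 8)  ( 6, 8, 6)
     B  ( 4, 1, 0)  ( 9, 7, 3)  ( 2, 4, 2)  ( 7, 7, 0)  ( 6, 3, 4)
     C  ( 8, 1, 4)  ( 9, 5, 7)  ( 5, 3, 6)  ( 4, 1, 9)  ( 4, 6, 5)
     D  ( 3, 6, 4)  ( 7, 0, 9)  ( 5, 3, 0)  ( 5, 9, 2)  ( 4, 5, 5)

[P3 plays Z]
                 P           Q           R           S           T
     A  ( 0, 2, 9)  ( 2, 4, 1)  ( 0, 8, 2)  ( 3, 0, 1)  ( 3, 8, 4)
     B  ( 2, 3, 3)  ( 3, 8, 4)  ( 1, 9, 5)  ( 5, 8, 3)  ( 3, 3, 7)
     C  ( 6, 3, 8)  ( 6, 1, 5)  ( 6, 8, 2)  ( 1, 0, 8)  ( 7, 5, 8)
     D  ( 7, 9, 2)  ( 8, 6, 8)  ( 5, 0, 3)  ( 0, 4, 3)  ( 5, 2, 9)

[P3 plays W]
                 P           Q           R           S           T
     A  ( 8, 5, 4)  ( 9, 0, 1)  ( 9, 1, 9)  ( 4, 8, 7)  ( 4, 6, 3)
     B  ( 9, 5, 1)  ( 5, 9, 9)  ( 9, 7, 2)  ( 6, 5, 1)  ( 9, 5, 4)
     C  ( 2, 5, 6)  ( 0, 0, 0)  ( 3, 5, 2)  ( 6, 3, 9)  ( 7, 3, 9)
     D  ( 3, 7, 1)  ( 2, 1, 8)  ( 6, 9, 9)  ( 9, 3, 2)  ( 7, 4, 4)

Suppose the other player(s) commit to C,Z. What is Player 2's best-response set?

u_2(P vs C,Z) = 3
u_2(Q vs C,Z) = 1
u_2(R vs C,Z) = 8
u_2(S vs C,Z) = 0
u_2(T vs C,Z) = 5
max payoff 8 at {R}

P2 best: {R}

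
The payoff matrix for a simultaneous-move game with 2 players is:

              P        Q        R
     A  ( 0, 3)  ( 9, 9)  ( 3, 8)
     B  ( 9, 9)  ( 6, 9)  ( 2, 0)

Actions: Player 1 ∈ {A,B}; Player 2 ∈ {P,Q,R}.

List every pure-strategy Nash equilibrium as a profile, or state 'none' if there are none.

(A,P): not NE [P1→B gives 9>0; P2→Q gives 9>3]
(A,Q): NE
(A,R): not NE [P2→Q gives 9>8]
(B,P): NE
(B,Q): not NE [P1→A gives 9>6]
(B,R): not NE [P1→A gives 3>2; P2→Q gives 9>0]

PSNE = {(A,Q), (B,P)}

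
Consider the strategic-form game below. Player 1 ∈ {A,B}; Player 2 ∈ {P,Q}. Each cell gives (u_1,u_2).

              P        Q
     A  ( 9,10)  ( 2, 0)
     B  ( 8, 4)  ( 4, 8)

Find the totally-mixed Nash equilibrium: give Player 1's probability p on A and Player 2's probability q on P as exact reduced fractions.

P1 indiff ⇒ q·9+(1-q)·2 = q·8+(1-q)·4 ⇒ q(1) = (1-q)(2) ⇒ q = 2/3
P2 indiff ⇒ p·10+(1-p)·4 = p·0+(1-p)·8 ⇒ p(10) = (1-p)(4) ⇒ p = 2/7

p=2/7, q=2/3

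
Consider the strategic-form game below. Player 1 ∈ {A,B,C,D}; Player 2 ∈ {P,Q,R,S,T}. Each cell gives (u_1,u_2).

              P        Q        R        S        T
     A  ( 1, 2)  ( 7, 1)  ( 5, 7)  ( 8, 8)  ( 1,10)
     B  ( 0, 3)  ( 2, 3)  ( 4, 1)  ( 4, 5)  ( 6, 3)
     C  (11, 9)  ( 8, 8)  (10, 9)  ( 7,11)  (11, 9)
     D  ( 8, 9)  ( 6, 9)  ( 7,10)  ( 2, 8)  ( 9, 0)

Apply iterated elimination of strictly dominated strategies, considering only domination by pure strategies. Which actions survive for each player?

IESDS → P1:{A,C} P2:{S,T}

P1 drop B (C beats it: P:11>0 Q:8>2 R:10>4 S:7>4 T:11>6)
P1 drop D (C beats it: P:11>8 Q:8>6 R:10>7 S:7>2 T:11>9)
P2 drop P (S beats it: A:8>2 C:11>9)
P2 drop Q (R beats it: A:7>1 C:9>8)
P2 drop R (S beats it: A:8>7 C:11>9)
P1→{A,C} P2→{S,T}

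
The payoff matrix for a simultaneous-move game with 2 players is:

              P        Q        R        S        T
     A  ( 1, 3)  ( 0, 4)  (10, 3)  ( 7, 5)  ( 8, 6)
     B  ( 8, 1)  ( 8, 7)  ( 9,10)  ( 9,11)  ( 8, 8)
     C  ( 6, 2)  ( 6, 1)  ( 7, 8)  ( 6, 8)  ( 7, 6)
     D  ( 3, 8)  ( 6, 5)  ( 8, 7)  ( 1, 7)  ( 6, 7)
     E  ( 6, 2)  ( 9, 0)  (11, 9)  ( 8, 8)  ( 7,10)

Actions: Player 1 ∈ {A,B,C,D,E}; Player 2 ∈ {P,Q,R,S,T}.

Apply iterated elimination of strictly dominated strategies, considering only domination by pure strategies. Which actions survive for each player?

P1 drop C (B beats it: P:8>6 Q:8>6 R:9>7 S:9>6 T:8>7)
P1 drop D (B beats it: P:8>3 Q:8>6 R:9>8 S:9>1 T:8>6)
P2 drop P (S beats it: A:5>3 B:11>1 E:8>2)
P2 drop Q (S beats it: A:5>4 B:11>7 E:8>0)
P1→{A,B,E} P2→{R,S,T}

IESDS → P1:{A,B,E} P2:{R,S,T}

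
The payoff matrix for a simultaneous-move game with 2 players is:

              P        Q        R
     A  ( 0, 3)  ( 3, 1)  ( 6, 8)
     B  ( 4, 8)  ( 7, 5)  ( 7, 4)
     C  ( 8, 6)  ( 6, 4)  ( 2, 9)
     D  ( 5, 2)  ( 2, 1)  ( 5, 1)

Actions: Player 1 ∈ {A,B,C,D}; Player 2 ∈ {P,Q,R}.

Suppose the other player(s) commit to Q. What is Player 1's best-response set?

BR_1 = {B}

u_1(A vs Q) = 3
u_1(B vs Q) = 7
u_1(C vs Q) = 6
u_1(D vs Q) = 2
max payoff 7 at {B}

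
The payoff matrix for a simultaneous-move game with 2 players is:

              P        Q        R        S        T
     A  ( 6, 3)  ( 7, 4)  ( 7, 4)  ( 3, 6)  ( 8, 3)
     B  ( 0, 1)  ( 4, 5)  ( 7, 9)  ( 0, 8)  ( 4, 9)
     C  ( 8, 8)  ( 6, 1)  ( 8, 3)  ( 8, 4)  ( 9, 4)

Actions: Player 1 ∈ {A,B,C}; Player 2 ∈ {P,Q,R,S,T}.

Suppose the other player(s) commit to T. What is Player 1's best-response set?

argmax u_1 = {C}

u_1(A vs T) = 8
u_1(B vs T) = 4
u_1(C vs T) = 9
max payoff 9 at {C}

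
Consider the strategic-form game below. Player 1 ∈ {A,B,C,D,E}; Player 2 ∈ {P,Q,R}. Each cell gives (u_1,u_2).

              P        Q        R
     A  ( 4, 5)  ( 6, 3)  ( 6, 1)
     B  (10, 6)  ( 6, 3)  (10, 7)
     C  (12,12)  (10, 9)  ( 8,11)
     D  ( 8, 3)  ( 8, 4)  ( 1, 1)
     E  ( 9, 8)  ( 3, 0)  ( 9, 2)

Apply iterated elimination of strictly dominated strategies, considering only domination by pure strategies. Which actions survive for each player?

P1 drop A (C beats it: P:12>4 Q:10>6 R:8>6)
P1 drop D (C beats it: P:12>8 Q:10>8 R:8>1)
P1 drop E (B beats it: P:10>9 Q:6>3 R:10>9)
P2 drop Q (P beats it: B:6>3 C:12>9)
P1→{B,C} P2→{P,R}

Survivors P1:{B,C} P2:{P,R}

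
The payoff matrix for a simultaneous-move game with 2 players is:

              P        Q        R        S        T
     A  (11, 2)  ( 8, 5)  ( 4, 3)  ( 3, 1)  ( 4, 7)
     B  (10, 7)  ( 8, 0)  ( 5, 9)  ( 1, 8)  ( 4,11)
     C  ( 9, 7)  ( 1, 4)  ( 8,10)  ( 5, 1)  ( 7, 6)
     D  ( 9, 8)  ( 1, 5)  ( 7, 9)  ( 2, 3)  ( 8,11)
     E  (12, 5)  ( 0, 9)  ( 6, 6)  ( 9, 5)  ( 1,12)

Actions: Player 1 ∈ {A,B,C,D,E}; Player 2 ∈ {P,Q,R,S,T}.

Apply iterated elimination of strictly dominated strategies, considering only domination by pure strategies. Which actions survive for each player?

Remaining: P1:{C,D} P2:{R,T}

P2 drop P (R beats it: A:3>2 B:9>7 C:10>7 D:9>8 E:6>5)
P2 drop Q (T beats it: A:7>5 B:11>0 C:6>4 D:11>5 E:12>9)
P1 drop A (C beats it: R:8>4 S:5>3 T:7>4)
P1 drop B (C beats it: R:8>5 S:5>1 T:7>4)
P2 drop S (R beats it: C:10>1 D:9>3 E:6>5)
P1 drop E (C beats it: R:8>6 T:7>1)
P1→{C,D} P2→{R,T}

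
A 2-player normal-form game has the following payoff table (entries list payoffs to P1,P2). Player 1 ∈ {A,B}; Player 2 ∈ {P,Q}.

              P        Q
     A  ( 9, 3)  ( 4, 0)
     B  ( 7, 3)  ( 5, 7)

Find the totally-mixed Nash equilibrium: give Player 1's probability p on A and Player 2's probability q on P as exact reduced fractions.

(p,q) = (4/7, 1/3)

P1 indiff ⇒ q·9+(1-q)·4 = q·7+(1-q)·5 ⇒ q(2) = (1-q)(1) ⇒ q = 1/3
P2 indiff ⇒ p·3+(1-p)·3 = p·0+(1-p)·7 ⇒ p(3) = (1-p)(4) ⇒ p = 4/7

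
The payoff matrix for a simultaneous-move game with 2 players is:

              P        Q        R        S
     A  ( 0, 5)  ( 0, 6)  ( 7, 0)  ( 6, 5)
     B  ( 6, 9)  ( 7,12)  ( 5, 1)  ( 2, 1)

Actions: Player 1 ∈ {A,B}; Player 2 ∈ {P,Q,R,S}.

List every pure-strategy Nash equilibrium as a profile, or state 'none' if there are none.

(A,P): not NE [P1→B gives 6>0; P2→Q gives 6>5]
(A,Q): not NE [P1→B gives 7>0]
(A,R): not NE [P2→Q gives 6>0]
(A,S): not NE [P2→Q gives 6>5]
(B,P): not NE [P2→Q gives 12>9]
(B,Q): NE
(B,R): not NE [P1→A gives 7>5; P2→Q gives 12>1]
(B,S): not NE [P1→A gives 6>2; P2→Q gives 12>1]

NE set: (B,Q)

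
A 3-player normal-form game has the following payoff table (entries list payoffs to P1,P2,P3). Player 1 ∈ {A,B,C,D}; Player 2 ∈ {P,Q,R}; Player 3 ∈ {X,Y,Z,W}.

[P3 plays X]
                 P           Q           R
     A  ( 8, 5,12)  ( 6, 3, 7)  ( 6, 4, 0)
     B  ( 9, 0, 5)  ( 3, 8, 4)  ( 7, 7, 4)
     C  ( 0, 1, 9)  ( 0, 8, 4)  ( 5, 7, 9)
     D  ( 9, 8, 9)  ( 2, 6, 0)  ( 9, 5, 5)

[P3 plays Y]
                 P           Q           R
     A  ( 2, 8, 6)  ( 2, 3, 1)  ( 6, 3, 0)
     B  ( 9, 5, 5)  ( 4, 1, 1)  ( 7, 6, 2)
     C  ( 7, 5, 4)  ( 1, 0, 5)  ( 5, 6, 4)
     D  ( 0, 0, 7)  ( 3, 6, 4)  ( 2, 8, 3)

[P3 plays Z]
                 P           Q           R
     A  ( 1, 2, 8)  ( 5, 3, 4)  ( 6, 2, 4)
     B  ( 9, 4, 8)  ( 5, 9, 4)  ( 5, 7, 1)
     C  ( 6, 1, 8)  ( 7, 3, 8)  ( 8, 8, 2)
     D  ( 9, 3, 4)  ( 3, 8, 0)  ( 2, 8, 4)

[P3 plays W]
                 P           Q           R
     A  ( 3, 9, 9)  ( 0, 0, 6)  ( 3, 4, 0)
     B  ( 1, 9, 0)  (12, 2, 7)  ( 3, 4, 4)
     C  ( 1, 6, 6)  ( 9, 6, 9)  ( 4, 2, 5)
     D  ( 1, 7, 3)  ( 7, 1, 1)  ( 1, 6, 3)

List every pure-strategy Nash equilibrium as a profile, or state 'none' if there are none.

(A,P,X): not NE [P1→D gives 9>8]
(A,P,Y): not NE [P1→B gives 9>2; P3→X gives 12>6]
(A,P,Z): not NE [P1→D gives 9>1; P2→Q gives 3>2; P3→X gives 12>8]
(A,P,W): not NE [P3→X gives 12>9]
(A,Q,X): not NE [P2→P gives 5>3]
(A,Q,Y): not NE [P1→B gives 4>2; P2→P gives 8>3; P3→X gives 7>1]
(A,Q,Z): not NE [P1→C gives 7>5; P3→X gives 7>4]
(A,Q,W): not NE [P1→B gives 12>0; P2→P gives 9>0; P3→X gives 7>6]
(A,R,X): not NE [P1→D gives 9>6; P2→P gives 5>4; P3→Z gives 4>0]
(A,R,Y): not NE [P1→B gives 7>6; P2→P gives 8>3; P3→Z gives 4>0]
(A,R,Z): not NE [P1→C gives 8>6; P2→Q gives 3>2]
(A,R,W): not NE [P1→C gives 4>3; P2→P gives 9>4; P3→Z gives 4>0]
(B,P,X): not NE [P2→Q gives 8>0; P3→Z gives 8>5]
(B,P,Y): not NE [P2→R gives 6>5; P3→Z gives 8>5]
(B,P,Z): not NE [P2→Q gives 9>4]
(B,P,W): not NE [P1→A gives 3>1; P3→Z gives 8>0]
(B,Q,X): not NE [P1→A gives 6>3; P3→W gives 7>4]
(B,Q,Y): not NE [P2→R gives 6>1; P3→W gives 7>1]
(B,Q,Z): not NE [P1→C gives 7>5; P3→W gives 7>4]
(B,Q,W): not NE [P2→P gives 9>2]
(B,R,X): not NE [P1→D gives 9>7; P2→Q gives 8>7]
(B,R,Y): not NE [P3→W gives 4>2]
(B,R,Z): not NE [P1→C gives 8>5; P2→Q gives 9>7; P3→W gives 4>1]
(B,R,W): not NE [P1→C gives 4>3; P2→P gives 9>4]
(C,P,X): not NE [P1→D gives 9>0; P2→Q gives 8>1]
(C,P,Y): not NE [P1→B gives 9>7; P2→R gives 6>5; P3→X gives 9>4]
(C,P,Z): not NE [P1→D gives 9>6; P2→R gives 8>1; P3→X gives 9>8]
(C,P,W): not NE [P1→A gives 3>1; P3→X gives 9>6]
(C,Q,X): not NE [P1→A gives 6>0; P3→W gives 9>4]
(C,Q,Y): not NE [P1→B gives 4>1; P2→R gives 6>0; P3→W gives 9>5]
(C,Q,Z): not NE [P2→R gives 8>3; P3→W gives 9>8]
(C,Q,W): not NE [P1→B gives 12>9]
(C,R,X): not NE [P1→D gives 9>5; P2→Q gives 8>7]
(C,R,Y): not NE [P1→B gives 7>5; P3→X gives 9>4]
(C,R,Z): not NE [P3→X gives 9>2]
(C,R,W): not NE [P2→Q gives 6>2; P3→X gives 9>5]
(D,P,X): NE
(D,P,Y): not NE [P1→B gives 9>0; P2→R gives 8>0; P3→X gives 9>7]
(D,P,Z): not NE [P2→R gives 8>3; P3→X gives 9>4]
(D,P,W): not NE [P1→A gives 3>1; P3→X gives 9>3]
(D,Q,X): not NE [P1→A gives 6>2; P2→P gives 8>6; P3→Y gives 4>0]
(D,Q,Y): not NE [P1→B gives 4>3; P2→R gives 8>6]
(D,Q,Z): not NE [P1→C gives 7>3; P3→Y gives 4>0]
(D,Q,W): not NE [P1→B gives 12>7; P2→P gives 7>1; P3→Y gives 4>1]
(D,R,X): not NE [P2→P gives 8>5]
(D,R,Y): not NE [P1→B gives 7>2; P3→X gives 5>3]
(D,R,Z): not NE [P1→C gives 8>2; P3→X gives 5>4]
(D,R,W): not NE [P1→C gives 4>1; P2→P gives 7>6; P3→X gives 5>3]

NE set: (D,P,X)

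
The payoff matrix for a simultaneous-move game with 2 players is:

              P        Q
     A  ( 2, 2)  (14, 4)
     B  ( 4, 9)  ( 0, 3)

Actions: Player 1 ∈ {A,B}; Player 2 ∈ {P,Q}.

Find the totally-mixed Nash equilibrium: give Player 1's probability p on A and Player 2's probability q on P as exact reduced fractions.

(p,q) = (3/4, 7/8)

P1 indiff ⇒ q·2+(1-q)·14 = q·4+(1-q)·0 ⇒ q(-2) = (1-q)(-14) ⇒ q = 7/8
P2 indiff ⇒ p·2+(1-p)·9 = p·4+(1-p)·3 ⇒ p(-2) = (1-p)(-6) ⇒ p = 3/4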